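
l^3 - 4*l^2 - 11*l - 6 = (l - 6)*(l + 1)^2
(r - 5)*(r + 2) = r^2 - 3*r - 10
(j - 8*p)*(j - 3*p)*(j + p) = j^3 - 10*j^2*p + 13*j*p^2 + 24*p^3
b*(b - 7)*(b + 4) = b^3 - 3*b^2 - 28*b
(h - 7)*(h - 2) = h^2 - 9*h + 14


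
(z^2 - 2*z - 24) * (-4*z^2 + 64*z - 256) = -4*z^4 + 72*z^3 - 288*z^2 - 1024*z + 6144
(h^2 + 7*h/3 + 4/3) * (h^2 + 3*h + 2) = h^4 + 16*h^3/3 + 31*h^2/3 + 26*h/3 + 8/3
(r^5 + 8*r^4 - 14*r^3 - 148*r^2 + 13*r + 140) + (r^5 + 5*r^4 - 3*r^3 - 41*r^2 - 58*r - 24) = 2*r^5 + 13*r^4 - 17*r^3 - 189*r^2 - 45*r + 116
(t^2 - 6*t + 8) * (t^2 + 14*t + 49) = t^4 + 8*t^3 - 27*t^2 - 182*t + 392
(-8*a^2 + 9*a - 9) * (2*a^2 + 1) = -16*a^4 + 18*a^3 - 26*a^2 + 9*a - 9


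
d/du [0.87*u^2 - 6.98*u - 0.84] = 1.74*u - 6.98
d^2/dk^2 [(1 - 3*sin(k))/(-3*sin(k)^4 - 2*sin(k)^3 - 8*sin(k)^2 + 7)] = (-243*sin(k)^9 - 54*sin(k)^8 + 270*sin(k)^7 + 288*sin(k)^6 - 1078*sin(k)^5 - 146*sin(k)^4 + 506*sin(k)^3 + 92*sin(k)^2 + 777*sin(k) - 112)/(3*sin(k)^4 + 2*sin(k)^3 + 8*sin(k)^2 - 7)^3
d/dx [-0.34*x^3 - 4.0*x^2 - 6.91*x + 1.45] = -1.02*x^2 - 8.0*x - 6.91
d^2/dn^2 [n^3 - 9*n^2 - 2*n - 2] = 6*n - 18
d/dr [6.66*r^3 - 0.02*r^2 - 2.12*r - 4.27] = 19.98*r^2 - 0.04*r - 2.12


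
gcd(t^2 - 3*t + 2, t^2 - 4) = t - 2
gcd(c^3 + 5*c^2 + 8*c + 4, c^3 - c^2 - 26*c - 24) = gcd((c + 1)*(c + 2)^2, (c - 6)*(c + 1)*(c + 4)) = c + 1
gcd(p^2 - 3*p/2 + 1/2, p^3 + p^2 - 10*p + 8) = p - 1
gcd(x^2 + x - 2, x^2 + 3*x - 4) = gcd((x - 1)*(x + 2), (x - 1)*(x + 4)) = x - 1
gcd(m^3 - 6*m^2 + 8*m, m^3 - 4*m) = m^2 - 2*m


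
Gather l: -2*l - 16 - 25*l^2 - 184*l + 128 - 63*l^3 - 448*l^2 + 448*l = -63*l^3 - 473*l^2 + 262*l + 112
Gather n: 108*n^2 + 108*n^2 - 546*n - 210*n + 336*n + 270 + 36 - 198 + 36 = 216*n^2 - 420*n + 144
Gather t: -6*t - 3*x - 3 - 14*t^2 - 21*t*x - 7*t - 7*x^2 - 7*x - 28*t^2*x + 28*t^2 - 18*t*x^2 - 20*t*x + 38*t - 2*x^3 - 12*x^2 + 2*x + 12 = t^2*(14 - 28*x) + t*(-18*x^2 - 41*x + 25) - 2*x^3 - 19*x^2 - 8*x + 9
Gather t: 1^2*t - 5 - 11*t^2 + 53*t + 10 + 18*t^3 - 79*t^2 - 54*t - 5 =18*t^3 - 90*t^2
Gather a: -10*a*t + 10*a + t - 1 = a*(10 - 10*t) + t - 1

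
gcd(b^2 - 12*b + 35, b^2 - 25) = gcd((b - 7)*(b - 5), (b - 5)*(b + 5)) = b - 5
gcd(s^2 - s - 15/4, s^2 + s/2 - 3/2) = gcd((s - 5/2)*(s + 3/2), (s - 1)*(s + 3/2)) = s + 3/2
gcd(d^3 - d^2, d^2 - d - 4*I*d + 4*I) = d - 1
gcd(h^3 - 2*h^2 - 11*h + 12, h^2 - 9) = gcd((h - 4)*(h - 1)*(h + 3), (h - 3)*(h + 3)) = h + 3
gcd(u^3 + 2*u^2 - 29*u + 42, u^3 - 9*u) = u - 3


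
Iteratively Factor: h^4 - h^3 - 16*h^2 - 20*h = (h)*(h^3 - h^2 - 16*h - 20) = h*(h + 2)*(h^2 - 3*h - 10) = h*(h - 5)*(h + 2)*(h + 2)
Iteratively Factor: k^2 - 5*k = (k - 5)*(k)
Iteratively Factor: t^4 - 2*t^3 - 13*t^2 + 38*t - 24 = (t + 4)*(t^3 - 6*t^2 + 11*t - 6) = (t - 2)*(t + 4)*(t^2 - 4*t + 3) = (t - 2)*(t - 1)*(t + 4)*(t - 3)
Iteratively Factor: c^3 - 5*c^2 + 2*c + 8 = (c + 1)*(c^2 - 6*c + 8) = (c - 2)*(c + 1)*(c - 4)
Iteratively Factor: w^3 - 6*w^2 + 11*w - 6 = (w - 3)*(w^2 - 3*w + 2) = (w - 3)*(w - 1)*(w - 2)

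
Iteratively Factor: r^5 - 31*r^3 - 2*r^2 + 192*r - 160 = (r - 5)*(r^4 + 5*r^3 - 6*r^2 - 32*r + 32) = (r - 5)*(r + 4)*(r^3 + r^2 - 10*r + 8) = (r - 5)*(r - 1)*(r + 4)*(r^2 + 2*r - 8) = (r - 5)*(r - 2)*(r - 1)*(r + 4)*(r + 4)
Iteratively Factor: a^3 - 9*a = (a + 3)*(a^2 - 3*a) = a*(a + 3)*(a - 3)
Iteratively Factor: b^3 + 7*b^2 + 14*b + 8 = (b + 1)*(b^2 + 6*b + 8) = (b + 1)*(b + 4)*(b + 2)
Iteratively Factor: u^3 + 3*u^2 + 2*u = (u + 1)*(u^2 + 2*u) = (u + 1)*(u + 2)*(u)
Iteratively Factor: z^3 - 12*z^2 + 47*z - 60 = (z - 5)*(z^2 - 7*z + 12) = (z - 5)*(z - 3)*(z - 4)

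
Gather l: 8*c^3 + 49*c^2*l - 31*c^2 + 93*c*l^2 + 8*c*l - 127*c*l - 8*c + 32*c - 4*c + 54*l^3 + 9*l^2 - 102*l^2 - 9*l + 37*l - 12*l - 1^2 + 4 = 8*c^3 - 31*c^2 + 20*c + 54*l^3 + l^2*(93*c - 93) + l*(49*c^2 - 119*c + 16) + 3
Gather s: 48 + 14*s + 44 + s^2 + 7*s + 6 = s^2 + 21*s + 98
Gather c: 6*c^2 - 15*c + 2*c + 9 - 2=6*c^2 - 13*c + 7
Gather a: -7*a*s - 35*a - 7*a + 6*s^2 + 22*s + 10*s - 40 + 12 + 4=a*(-7*s - 42) + 6*s^2 + 32*s - 24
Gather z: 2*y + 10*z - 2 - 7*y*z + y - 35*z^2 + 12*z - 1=3*y - 35*z^2 + z*(22 - 7*y) - 3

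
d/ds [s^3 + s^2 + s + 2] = 3*s^2 + 2*s + 1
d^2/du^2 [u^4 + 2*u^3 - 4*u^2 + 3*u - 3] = 12*u^2 + 12*u - 8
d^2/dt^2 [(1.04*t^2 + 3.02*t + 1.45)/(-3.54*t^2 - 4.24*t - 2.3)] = (-44.470896*t^3 - 58.2188400000001*t^2 + 16.94952*t + 19.37564)/(44.361864*t^6 + 159.401952*t^5 + 277.390152*t^4 + 283.357504*t^3 + 180.22524*t^2 + 67.2888*t + 12.167)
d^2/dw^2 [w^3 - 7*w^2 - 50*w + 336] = 6*w - 14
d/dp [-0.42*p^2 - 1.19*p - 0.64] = -0.84*p - 1.19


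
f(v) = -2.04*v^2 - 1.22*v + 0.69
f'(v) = -4.08*v - 1.22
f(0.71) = -1.20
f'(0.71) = -4.12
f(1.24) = -3.96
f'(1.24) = -6.28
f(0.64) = -0.93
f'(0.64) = -3.83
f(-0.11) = 0.80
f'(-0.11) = -0.77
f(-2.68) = -10.69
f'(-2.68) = 9.71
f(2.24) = -12.28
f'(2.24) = -10.36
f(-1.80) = -3.72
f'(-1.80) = 6.12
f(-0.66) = 0.61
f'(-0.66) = 1.47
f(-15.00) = -440.01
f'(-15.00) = 59.98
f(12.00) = -307.71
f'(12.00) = -50.18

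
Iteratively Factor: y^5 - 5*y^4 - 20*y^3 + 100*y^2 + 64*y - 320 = (y - 4)*(y^4 - y^3 - 24*y^2 + 4*y + 80) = (y - 4)*(y - 2)*(y^3 + y^2 - 22*y - 40) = (y - 4)*(y - 2)*(y + 2)*(y^2 - y - 20) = (y - 5)*(y - 4)*(y - 2)*(y + 2)*(y + 4)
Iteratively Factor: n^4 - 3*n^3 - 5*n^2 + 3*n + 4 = (n + 1)*(n^3 - 4*n^2 - n + 4) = (n - 4)*(n + 1)*(n^2 - 1) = (n - 4)*(n + 1)^2*(n - 1)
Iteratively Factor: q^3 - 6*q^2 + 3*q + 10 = (q - 2)*(q^2 - 4*q - 5) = (q - 2)*(q + 1)*(q - 5)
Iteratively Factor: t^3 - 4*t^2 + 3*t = (t)*(t^2 - 4*t + 3) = t*(t - 1)*(t - 3)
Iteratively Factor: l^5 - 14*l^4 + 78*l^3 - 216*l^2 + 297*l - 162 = (l - 3)*(l^4 - 11*l^3 + 45*l^2 - 81*l + 54) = (l - 3)^2*(l^3 - 8*l^2 + 21*l - 18) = (l - 3)^3*(l^2 - 5*l + 6) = (l - 3)^3*(l - 2)*(l - 3)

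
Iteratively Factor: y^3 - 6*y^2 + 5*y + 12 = (y - 3)*(y^2 - 3*y - 4) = (y - 3)*(y + 1)*(y - 4)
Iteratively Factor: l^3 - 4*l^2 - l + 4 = (l - 4)*(l^2 - 1) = (l - 4)*(l + 1)*(l - 1)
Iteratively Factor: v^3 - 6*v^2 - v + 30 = (v - 3)*(v^2 - 3*v - 10) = (v - 5)*(v - 3)*(v + 2)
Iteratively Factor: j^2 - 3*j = (j)*(j - 3)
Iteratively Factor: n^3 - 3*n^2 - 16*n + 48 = (n - 3)*(n^2 - 16) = (n - 4)*(n - 3)*(n + 4)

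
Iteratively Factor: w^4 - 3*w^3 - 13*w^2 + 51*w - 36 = (w + 4)*(w^3 - 7*w^2 + 15*w - 9) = (w - 3)*(w + 4)*(w^2 - 4*w + 3) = (w - 3)*(w - 1)*(w + 4)*(w - 3)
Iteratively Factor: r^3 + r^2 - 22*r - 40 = (r - 5)*(r^2 + 6*r + 8) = (r - 5)*(r + 2)*(r + 4)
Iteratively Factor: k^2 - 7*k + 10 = (k - 2)*(k - 5)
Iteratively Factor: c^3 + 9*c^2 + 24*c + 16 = (c + 4)*(c^2 + 5*c + 4) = (c + 4)^2*(c + 1)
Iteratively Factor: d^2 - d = (d)*(d - 1)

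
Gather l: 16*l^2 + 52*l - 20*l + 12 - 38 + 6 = 16*l^2 + 32*l - 20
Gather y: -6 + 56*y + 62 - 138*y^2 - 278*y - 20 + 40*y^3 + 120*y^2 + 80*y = 40*y^3 - 18*y^2 - 142*y + 36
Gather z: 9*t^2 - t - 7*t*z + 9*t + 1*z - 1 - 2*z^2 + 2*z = 9*t^2 + 8*t - 2*z^2 + z*(3 - 7*t) - 1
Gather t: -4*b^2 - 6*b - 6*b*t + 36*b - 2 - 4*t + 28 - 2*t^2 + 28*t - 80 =-4*b^2 + 30*b - 2*t^2 + t*(24 - 6*b) - 54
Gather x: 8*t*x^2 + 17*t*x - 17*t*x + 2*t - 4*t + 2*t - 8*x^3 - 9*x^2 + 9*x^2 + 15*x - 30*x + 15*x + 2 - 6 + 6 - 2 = 8*t*x^2 - 8*x^3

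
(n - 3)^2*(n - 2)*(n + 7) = n^4 - n^3 - 35*n^2 + 129*n - 126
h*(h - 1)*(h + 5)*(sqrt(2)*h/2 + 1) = sqrt(2)*h^4/2 + h^3 + 2*sqrt(2)*h^3 - 5*sqrt(2)*h^2/2 + 4*h^2 - 5*h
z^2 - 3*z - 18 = (z - 6)*(z + 3)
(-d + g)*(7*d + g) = -7*d^2 + 6*d*g + g^2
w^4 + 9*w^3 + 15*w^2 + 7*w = w*(w + 1)^2*(w + 7)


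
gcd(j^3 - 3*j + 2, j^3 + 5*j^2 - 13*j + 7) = j^2 - 2*j + 1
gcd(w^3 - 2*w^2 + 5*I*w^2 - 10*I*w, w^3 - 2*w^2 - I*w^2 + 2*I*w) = w^2 - 2*w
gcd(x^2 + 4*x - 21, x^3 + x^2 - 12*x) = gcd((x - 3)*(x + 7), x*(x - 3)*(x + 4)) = x - 3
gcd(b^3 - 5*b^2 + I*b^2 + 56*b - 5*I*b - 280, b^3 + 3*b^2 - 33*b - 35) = b - 5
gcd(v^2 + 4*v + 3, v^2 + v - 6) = v + 3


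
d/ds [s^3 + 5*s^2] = s*(3*s + 10)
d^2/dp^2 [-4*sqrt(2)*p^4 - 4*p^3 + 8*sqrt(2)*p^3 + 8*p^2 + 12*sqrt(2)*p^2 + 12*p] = -48*sqrt(2)*p^2 - 24*p + 48*sqrt(2)*p + 16 + 24*sqrt(2)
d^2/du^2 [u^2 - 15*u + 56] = 2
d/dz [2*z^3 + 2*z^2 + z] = 6*z^2 + 4*z + 1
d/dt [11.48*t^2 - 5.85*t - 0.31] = 22.96*t - 5.85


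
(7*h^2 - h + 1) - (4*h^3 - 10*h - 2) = -4*h^3 + 7*h^2 + 9*h + 3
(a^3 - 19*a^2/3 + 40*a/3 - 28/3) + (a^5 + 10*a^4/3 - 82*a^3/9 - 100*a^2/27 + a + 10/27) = a^5 + 10*a^4/3 - 73*a^3/9 - 271*a^2/27 + 43*a/3 - 242/27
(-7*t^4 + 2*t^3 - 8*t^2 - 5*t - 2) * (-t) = 7*t^5 - 2*t^4 + 8*t^3 + 5*t^2 + 2*t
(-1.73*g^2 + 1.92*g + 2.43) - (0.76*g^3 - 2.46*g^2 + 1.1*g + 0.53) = -0.76*g^3 + 0.73*g^2 + 0.82*g + 1.9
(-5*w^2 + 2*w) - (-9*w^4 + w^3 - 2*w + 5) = 9*w^4 - w^3 - 5*w^2 + 4*w - 5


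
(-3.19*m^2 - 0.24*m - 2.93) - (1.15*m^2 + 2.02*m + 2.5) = -4.34*m^2 - 2.26*m - 5.43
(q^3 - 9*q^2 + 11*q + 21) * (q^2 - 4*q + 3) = q^5 - 13*q^4 + 50*q^3 - 50*q^2 - 51*q + 63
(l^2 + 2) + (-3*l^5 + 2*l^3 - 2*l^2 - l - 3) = -3*l^5 + 2*l^3 - l^2 - l - 1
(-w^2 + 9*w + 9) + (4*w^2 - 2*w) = 3*w^2 + 7*w + 9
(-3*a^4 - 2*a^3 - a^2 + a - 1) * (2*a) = -6*a^5 - 4*a^4 - 2*a^3 + 2*a^2 - 2*a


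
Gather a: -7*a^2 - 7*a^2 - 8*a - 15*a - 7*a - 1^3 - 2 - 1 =-14*a^2 - 30*a - 4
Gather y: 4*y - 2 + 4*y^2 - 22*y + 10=4*y^2 - 18*y + 8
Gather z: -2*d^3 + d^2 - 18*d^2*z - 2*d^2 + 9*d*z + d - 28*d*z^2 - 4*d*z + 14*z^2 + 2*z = -2*d^3 - d^2 + d + z^2*(14 - 28*d) + z*(-18*d^2 + 5*d + 2)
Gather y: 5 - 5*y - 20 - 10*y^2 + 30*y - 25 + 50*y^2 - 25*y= 40*y^2 - 40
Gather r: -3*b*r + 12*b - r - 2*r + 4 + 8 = 12*b + r*(-3*b - 3) + 12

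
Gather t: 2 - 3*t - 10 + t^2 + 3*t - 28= t^2 - 36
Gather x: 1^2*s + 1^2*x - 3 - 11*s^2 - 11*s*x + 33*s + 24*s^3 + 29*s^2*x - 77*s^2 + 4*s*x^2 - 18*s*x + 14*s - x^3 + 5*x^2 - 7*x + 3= 24*s^3 - 88*s^2 + 48*s - x^3 + x^2*(4*s + 5) + x*(29*s^2 - 29*s - 6)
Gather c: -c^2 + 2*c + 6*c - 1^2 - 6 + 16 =-c^2 + 8*c + 9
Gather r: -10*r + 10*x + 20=-10*r + 10*x + 20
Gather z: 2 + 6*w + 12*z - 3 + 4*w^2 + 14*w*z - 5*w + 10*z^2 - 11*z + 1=4*w^2 + w + 10*z^2 + z*(14*w + 1)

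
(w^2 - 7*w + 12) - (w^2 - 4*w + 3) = 9 - 3*w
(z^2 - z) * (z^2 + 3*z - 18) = z^4 + 2*z^3 - 21*z^2 + 18*z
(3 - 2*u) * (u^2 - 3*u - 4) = -2*u^3 + 9*u^2 - u - 12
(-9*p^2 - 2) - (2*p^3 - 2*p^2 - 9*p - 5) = -2*p^3 - 7*p^2 + 9*p + 3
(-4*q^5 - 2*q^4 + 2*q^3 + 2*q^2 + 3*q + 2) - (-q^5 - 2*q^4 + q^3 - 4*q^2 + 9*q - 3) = -3*q^5 + q^3 + 6*q^2 - 6*q + 5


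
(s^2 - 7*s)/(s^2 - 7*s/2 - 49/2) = 2*s/(2*s + 7)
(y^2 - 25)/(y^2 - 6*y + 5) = (y + 5)/(y - 1)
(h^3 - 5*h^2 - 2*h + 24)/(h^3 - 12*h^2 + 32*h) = (h^2 - h - 6)/(h*(h - 8))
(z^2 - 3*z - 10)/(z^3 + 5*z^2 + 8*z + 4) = (z - 5)/(z^2 + 3*z + 2)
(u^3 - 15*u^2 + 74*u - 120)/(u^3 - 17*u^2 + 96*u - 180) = (u - 4)/(u - 6)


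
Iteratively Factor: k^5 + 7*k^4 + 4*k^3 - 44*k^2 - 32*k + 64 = (k + 2)*(k^4 + 5*k^3 - 6*k^2 - 32*k + 32) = (k + 2)*(k + 4)*(k^3 + k^2 - 10*k + 8) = (k - 1)*(k + 2)*(k + 4)*(k^2 + 2*k - 8) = (k - 2)*(k - 1)*(k + 2)*(k + 4)*(k + 4)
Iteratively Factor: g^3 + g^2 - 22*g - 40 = (g + 2)*(g^2 - g - 20) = (g + 2)*(g + 4)*(g - 5)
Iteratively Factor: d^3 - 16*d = (d)*(d^2 - 16) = d*(d + 4)*(d - 4)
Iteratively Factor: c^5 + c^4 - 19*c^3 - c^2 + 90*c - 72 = (c + 3)*(c^4 - 2*c^3 - 13*c^2 + 38*c - 24) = (c + 3)*(c + 4)*(c^3 - 6*c^2 + 11*c - 6) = (c - 2)*(c + 3)*(c + 4)*(c^2 - 4*c + 3) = (c - 3)*(c - 2)*(c + 3)*(c + 4)*(c - 1)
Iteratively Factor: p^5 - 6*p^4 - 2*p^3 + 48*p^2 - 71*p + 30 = (p - 1)*(p^4 - 5*p^3 - 7*p^2 + 41*p - 30) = (p - 1)*(p + 3)*(p^3 - 8*p^2 + 17*p - 10) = (p - 5)*(p - 1)*(p + 3)*(p^2 - 3*p + 2) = (p - 5)*(p - 2)*(p - 1)*(p + 3)*(p - 1)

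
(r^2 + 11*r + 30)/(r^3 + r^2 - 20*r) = (r + 6)/(r*(r - 4))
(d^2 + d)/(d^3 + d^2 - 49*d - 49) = d/(d^2 - 49)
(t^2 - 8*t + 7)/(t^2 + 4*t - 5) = (t - 7)/(t + 5)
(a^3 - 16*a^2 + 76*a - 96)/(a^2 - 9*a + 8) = (a^2 - 8*a + 12)/(a - 1)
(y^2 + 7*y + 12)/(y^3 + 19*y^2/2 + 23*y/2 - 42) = 2*(y + 3)/(2*y^2 + 11*y - 21)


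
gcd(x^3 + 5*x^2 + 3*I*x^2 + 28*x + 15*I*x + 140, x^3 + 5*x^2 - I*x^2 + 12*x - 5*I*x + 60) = x^2 + x*(5 - 4*I) - 20*I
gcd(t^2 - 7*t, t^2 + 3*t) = t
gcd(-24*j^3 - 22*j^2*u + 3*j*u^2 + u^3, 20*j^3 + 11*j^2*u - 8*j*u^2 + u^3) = -4*j^2 - 3*j*u + u^2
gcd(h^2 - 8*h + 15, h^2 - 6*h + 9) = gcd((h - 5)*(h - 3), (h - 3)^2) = h - 3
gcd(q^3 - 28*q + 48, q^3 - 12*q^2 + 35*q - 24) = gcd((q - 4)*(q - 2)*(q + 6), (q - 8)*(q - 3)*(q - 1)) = 1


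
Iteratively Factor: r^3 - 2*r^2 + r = (r - 1)*(r^2 - r) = (r - 1)^2*(r)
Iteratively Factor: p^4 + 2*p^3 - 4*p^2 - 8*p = (p - 2)*(p^3 + 4*p^2 + 4*p) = (p - 2)*(p + 2)*(p^2 + 2*p) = (p - 2)*(p + 2)^2*(p)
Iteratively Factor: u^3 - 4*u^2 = (u)*(u^2 - 4*u) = u^2*(u - 4)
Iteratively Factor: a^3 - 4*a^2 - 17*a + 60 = (a - 3)*(a^2 - a - 20) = (a - 3)*(a + 4)*(a - 5)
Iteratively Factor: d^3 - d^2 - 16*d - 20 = (d + 2)*(d^2 - 3*d - 10) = (d - 5)*(d + 2)*(d + 2)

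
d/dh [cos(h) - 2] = -sin(h)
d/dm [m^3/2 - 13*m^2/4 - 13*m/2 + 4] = 3*m^2/2 - 13*m/2 - 13/2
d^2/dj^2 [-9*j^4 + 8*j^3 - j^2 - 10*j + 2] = -108*j^2 + 48*j - 2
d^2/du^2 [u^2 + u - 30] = 2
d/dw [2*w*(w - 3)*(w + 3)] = 6*w^2 - 18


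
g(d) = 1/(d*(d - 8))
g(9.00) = 0.11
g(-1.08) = 0.10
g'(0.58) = 0.37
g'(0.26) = 1.85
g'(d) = -1/(d*(d - 8)^2) - 1/(d^2*(d - 8)) = 2*(4 - d)/(d^2*(d^2 - 16*d + 64))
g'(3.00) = 0.01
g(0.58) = -0.23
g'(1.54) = 0.05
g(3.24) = -0.06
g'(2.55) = 0.02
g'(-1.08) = 0.11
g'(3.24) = 0.01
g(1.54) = -0.10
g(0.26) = -0.50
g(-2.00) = 0.05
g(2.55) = -0.07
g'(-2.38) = 0.02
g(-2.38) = 0.04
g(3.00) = -0.07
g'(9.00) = -0.12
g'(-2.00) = 0.03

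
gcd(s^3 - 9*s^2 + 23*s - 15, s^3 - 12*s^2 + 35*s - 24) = s^2 - 4*s + 3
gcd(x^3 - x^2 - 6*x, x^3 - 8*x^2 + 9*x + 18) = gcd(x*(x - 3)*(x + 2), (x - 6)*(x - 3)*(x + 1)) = x - 3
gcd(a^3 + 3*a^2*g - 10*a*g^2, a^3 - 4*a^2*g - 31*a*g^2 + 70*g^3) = a^2 + 3*a*g - 10*g^2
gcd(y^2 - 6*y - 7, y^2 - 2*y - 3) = y + 1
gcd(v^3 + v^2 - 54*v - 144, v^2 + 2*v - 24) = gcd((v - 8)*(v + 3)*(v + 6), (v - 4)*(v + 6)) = v + 6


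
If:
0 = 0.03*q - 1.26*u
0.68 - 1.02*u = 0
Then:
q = 28.00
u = 0.67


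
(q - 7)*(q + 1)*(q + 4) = q^3 - 2*q^2 - 31*q - 28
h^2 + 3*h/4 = h*(h + 3/4)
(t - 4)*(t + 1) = t^2 - 3*t - 4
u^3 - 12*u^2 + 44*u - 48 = (u - 6)*(u - 4)*(u - 2)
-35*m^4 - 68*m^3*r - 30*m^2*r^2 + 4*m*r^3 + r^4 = (-5*m + r)*(m + r)^2*(7*m + r)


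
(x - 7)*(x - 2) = x^2 - 9*x + 14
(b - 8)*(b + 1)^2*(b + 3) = b^4 - 3*b^3 - 33*b^2 - 53*b - 24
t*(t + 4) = t^2 + 4*t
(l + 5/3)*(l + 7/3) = l^2 + 4*l + 35/9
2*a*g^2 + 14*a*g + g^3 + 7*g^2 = g*(2*a + g)*(g + 7)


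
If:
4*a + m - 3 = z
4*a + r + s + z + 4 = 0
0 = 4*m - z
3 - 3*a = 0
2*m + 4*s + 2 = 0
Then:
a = 1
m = 1/3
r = -26/3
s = -2/3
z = 4/3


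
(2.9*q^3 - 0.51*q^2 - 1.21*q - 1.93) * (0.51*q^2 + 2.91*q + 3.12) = 1.479*q^5 + 8.1789*q^4 + 6.9468*q^3 - 6.0966*q^2 - 9.3915*q - 6.0216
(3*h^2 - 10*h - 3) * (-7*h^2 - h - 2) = -21*h^4 + 67*h^3 + 25*h^2 + 23*h + 6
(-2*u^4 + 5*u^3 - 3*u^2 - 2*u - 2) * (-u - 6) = 2*u^5 + 7*u^4 - 27*u^3 + 20*u^2 + 14*u + 12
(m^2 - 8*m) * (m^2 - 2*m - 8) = m^4 - 10*m^3 + 8*m^2 + 64*m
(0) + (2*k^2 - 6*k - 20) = 2*k^2 - 6*k - 20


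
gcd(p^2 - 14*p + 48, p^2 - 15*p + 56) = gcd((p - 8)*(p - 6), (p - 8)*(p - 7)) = p - 8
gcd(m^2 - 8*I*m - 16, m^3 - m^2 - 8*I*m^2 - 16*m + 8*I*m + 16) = m^2 - 8*I*m - 16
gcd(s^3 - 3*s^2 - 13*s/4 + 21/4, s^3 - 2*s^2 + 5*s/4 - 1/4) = s - 1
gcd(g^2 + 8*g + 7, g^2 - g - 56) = g + 7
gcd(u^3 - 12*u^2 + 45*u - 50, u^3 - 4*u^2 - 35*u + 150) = u^2 - 10*u + 25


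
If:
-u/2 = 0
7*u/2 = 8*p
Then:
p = 0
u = 0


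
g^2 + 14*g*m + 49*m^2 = (g + 7*m)^2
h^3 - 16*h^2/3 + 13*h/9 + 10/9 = (h - 5)*(h - 2/3)*(h + 1/3)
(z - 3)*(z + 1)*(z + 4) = z^3 + 2*z^2 - 11*z - 12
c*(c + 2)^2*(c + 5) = c^4 + 9*c^3 + 24*c^2 + 20*c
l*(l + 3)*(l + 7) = l^3 + 10*l^2 + 21*l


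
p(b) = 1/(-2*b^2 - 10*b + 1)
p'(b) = (4*b + 10)/(-2*b^2 - 10*b + 1)^2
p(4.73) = -0.01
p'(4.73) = 0.00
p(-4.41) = 0.16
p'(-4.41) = -0.20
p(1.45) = -0.06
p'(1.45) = 0.05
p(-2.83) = 0.08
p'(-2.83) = -0.01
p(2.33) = -0.03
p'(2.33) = 0.02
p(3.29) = -0.02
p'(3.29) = 0.01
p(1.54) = -0.05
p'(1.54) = 0.04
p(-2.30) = 0.07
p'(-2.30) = 0.00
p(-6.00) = -0.09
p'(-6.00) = -0.12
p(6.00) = -0.00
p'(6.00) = 0.00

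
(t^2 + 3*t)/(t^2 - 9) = t/(t - 3)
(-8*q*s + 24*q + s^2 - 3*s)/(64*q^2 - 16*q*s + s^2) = (3 - s)/(8*q - s)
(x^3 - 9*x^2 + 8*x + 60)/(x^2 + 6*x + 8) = (x^2 - 11*x + 30)/(x + 4)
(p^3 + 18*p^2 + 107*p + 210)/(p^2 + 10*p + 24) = (p^2 + 12*p + 35)/(p + 4)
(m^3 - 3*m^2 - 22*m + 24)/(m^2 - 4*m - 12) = (m^2 + 3*m - 4)/(m + 2)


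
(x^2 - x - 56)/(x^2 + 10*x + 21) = (x - 8)/(x + 3)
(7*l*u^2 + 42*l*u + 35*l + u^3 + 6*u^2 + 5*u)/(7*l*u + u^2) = u + 6 + 5/u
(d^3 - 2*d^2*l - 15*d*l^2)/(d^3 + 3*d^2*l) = (d - 5*l)/d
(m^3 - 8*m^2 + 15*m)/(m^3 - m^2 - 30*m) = (-m^2 + 8*m - 15)/(-m^2 + m + 30)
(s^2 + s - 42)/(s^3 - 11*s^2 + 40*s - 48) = (s^2 + s - 42)/(s^3 - 11*s^2 + 40*s - 48)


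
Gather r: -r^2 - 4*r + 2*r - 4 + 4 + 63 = -r^2 - 2*r + 63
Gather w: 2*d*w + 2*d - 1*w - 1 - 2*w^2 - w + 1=2*d - 2*w^2 + w*(2*d - 2)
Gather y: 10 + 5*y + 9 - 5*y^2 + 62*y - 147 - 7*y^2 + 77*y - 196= -12*y^2 + 144*y - 324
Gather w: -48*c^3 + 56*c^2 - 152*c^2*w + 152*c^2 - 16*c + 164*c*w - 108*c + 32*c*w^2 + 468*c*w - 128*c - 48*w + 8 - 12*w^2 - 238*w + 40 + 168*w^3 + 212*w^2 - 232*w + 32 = -48*c^3 + 208*c^2 - 252*c + 168*w^3 + w^2*(32*c + 200) + w*(-152*c^2 + 632*c - 518) + 80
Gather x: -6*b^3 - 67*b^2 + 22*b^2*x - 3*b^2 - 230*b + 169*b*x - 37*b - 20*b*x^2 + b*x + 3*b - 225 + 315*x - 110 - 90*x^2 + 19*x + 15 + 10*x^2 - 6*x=-6*b^3 - 70*b^2 - 264*b + x^2*(-20*b - 80) + x*(22*b^2 + 170*b + 328) - 320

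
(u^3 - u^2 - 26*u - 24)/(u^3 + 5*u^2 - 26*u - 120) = (u^2 - 5*u - 6)/(u^2 + u - 30)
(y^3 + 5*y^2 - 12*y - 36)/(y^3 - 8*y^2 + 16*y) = (y^3 + 5*y^2 - 12*y - 36)/(y*(y^2 - 8*y + 16))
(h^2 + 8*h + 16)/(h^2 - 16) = (h + 4)/(h - 4)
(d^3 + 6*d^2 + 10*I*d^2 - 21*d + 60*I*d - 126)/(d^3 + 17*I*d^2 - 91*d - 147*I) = (d + 6)/(d + 7*I)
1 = 1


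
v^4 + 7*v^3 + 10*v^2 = v^2*(v + 2)*(v + 5)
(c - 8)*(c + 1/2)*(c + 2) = c^3 - 11*c^2/2 - 19*c - 8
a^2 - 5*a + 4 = (a - 4)*(a - 1)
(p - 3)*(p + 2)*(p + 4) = p^3 + 3*p^2 - 10*p - 24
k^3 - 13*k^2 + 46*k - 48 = (k - 8)*(k - 3)*(k - 2)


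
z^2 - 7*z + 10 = (z - 5)*(z - 2)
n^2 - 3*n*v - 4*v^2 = (n - 4*v)*(n + v)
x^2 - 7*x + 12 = (x - 4)*(x - 3)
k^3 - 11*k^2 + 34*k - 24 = (k - 6)*(k - 4)*(k - 1)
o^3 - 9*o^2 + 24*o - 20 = (o - 5)*(o - 2)^2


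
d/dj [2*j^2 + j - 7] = 4*j + 1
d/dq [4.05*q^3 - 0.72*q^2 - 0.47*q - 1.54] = 12.15*q^2 - 1.44*q - 0.47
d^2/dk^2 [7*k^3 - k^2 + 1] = 42*k - 2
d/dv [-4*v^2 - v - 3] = -8*v - 1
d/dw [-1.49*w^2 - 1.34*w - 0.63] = -2.98*w - 1.34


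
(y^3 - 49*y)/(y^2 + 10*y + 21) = y*(y - 7)/(y + 3)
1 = 1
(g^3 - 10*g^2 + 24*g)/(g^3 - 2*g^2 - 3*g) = (-g^2 + 10*g - 24)/(-g^2 + 2*g + 3)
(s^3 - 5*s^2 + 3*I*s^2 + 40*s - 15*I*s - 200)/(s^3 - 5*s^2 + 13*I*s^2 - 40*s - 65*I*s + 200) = (s - 5*I)/(s + 5*I)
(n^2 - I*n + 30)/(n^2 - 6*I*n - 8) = (-n^2 + I*n - 30)/(-n^2 + 6*I*n + 8)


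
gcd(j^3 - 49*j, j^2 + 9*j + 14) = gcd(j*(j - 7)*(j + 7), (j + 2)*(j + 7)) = j + 7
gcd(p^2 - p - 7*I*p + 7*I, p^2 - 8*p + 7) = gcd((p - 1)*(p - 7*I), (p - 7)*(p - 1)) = p - 1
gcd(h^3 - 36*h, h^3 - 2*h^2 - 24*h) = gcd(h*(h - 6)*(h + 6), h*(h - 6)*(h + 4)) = h^2 - 6*h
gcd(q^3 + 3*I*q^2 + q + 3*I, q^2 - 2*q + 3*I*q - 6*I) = q + 3*I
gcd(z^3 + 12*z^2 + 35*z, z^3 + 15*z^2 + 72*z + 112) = z + 7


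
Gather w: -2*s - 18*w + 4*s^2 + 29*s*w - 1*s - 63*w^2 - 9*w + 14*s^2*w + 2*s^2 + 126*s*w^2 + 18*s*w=6*s^2 - 3*s + w^2*(126*s - 63) + w*(14*s^2 + 47*s - 27)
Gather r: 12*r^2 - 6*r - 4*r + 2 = 12*r^2 - 10*r + 2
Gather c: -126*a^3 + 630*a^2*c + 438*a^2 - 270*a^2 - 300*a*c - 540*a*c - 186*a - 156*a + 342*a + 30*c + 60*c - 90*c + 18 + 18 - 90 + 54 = -126*a^3 + 168*a^2 + c*(630*a^2 - 840*a)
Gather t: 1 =1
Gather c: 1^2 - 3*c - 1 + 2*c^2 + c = 2*c^2 - 2*c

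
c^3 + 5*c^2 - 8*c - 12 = (c - 2)*(c + 1)*(c + 6)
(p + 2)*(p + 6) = p^2 + 8*p + 12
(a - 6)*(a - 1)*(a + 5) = a^3 - 2*a^2 - 29*a + 30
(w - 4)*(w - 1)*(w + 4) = w^3 - w^2 - 16*w + 16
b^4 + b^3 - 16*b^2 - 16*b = b*(b - 4)*(b + 1)*(b + 4)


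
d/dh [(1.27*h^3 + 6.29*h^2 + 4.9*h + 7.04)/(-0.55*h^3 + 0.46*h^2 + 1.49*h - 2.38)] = (4.0437*h^4 + 9.1746*h^3 + 9.6663*h^2 - 36.4172*h - 22.1516)/(0.3025*h^6 - 0.506*h^5 - 1.4274*h^4 + 3.9888*h^3 + 0.0305*h^2 - 7.0924*h + 5.6644)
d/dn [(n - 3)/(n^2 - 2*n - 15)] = (n^2 - 2*n - 2*(n - 3)*(n - 1) - 15)/(-n^2 + 2*n + 15)^2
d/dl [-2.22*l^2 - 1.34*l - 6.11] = -4.44*l - 1.34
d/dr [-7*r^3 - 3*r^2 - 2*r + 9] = -21*r^2 - 6*r - 2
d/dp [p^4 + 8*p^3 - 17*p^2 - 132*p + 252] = 4*p^3 + 24*p^2 - 34*p - 132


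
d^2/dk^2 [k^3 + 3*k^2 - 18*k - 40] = 6*k + 6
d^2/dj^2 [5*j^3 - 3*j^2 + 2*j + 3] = 30*j - 6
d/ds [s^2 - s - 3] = 2*s - 1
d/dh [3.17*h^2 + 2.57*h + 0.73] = 6.34*h + 2.57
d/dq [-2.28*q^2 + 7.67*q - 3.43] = 7.67 - 4.56*q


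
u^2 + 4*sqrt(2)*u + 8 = (u + 2*sqrt(2))^2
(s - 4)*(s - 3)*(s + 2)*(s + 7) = s^4 + 2*s^3 - 37*s^2 + 10*s + 168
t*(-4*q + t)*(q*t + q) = -4*q^2*t^2 - 4*q^2*t + q*t^3 + q*t^2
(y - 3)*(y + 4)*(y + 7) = y^3 + 8*y^2 - 5*y - 84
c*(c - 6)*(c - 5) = c^3 - 11*c^2 + 30*c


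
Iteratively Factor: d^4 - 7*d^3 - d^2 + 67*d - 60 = (d - 5)*(d^3 - 2*d^2 - 11*d + 12) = (d - 5)*(d - 1)*(d^2 - d - 12) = (d - 5)*(d - 1)*(d + 3)*(d - 4)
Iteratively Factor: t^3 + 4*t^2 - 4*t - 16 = (t + 4)*(t^2 - 4) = (t - 2)*(t + 4)*(t + 2)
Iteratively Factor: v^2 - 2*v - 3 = (v - 3)*(v + 1)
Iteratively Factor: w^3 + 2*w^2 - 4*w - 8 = (w - 2)*(w^2 + 4*w + 4) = (w - 2)*(w + 2)*(w + 2)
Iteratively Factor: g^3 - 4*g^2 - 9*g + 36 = (g - 4)*(g^2 - 9) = (g - 4)*(g - 3)*(g + 3)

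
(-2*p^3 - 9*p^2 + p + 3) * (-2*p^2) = 4*p^5 + 18*p^4 - 2*p^3 - 6*p^2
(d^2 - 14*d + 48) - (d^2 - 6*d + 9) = 39 - 8*d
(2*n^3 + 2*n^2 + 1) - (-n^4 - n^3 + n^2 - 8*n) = n^4 + 3*n^3 + n^2 + 8*n + 1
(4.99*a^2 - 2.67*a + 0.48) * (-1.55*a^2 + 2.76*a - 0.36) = -7.7345*a^4 + 17.9109*a^3 - 9.9096*a^2 + 2.286*a - 0.1728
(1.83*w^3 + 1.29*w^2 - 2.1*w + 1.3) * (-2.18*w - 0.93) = -3.9894*w^4 - 4.5141*w^3 + 3.3783*w^2 - 0.881*w - 1.209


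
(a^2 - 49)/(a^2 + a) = (a^2 - 49)/(a*(a + 1))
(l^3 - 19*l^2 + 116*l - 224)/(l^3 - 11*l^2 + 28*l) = (l - 8)/l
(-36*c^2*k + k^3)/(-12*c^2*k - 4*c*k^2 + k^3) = (6*c + k)/(2*c + k)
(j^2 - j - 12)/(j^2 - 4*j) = (j + 3)/j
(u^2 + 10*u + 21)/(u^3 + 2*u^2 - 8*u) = (u^2 + 10*u + 21)/(u*(u^2 + 2*u - 8))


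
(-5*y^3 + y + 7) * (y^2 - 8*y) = -5*y^5 + 40*y^4 + y^3 - y^2 - 56*y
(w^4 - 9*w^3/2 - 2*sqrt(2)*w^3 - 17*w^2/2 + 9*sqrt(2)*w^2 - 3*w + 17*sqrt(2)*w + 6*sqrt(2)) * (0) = 0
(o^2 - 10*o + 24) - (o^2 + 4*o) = 24 - 14*o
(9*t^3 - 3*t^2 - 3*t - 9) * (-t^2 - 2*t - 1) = -9*t^5 - 15*t^4 + 18*t^2 + 21*t + 9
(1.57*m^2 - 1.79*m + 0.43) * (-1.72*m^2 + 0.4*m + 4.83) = -2.7004*m^4 + 3.7068*m^3 + 6.1275*m^2 - 8.4737*m + 2.0769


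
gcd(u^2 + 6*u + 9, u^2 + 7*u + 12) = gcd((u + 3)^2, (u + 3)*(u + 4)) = u + 3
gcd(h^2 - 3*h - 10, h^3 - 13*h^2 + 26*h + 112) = h + 2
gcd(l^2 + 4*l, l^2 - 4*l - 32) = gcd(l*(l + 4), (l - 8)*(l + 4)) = l + 4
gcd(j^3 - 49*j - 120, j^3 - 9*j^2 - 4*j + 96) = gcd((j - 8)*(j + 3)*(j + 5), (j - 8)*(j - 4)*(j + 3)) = j^2 - 5*j - 24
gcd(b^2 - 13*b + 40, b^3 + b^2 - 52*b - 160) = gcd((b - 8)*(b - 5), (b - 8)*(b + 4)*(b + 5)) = b - 8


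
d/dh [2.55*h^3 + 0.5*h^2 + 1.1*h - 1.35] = 7.65*h^2 + 1.0*h + 1.1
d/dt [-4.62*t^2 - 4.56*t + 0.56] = -9.24*t - 4.56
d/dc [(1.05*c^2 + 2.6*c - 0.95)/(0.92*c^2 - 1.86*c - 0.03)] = (-4.345*c^2 + 1.685*c - 1.845)/(0.8464*c^4 - 3.4224*c^3 + 3.4044*c^2 + 0.1116*c + 0.0009)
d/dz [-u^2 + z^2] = 2*z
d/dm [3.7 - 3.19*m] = -3.19000000000000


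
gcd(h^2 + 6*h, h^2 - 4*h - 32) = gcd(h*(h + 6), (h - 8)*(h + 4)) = 1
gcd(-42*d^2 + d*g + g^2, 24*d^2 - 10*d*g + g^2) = 6*d - g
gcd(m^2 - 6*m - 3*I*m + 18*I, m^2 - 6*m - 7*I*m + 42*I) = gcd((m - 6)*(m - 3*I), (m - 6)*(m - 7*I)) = m - 6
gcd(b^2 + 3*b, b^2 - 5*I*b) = b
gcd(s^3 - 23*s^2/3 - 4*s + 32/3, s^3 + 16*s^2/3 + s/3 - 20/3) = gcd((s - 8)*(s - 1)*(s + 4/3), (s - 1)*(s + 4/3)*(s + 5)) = s^2 + s/3 - 4/3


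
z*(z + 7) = z^2 + 7*z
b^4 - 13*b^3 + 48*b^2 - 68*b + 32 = (b - 8)*(b - 2)^2*(b - 1)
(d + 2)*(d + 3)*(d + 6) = d^3 + 11*d^2 + 36*d + 36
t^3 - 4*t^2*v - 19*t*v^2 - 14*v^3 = (t - 7*v)*(t + v)*(t + 2*v)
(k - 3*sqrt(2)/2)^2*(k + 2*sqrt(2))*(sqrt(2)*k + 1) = sqrt(2)*k^4 - k^3 - 17*sqrt(2)*k^2/2 + 21*k/2 + 9*sqrt(2)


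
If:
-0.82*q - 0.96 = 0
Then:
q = -1.17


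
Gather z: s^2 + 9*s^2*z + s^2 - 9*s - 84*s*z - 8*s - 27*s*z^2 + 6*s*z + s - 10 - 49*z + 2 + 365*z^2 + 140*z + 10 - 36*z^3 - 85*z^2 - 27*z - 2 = 2*s^2 - 16*s - 36*z^3 + z^2*(280 - 27*s) + z*(9*s^2 - 78*s + 64)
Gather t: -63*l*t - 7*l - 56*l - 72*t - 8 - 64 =-63*l + t*(-63*l - 72) - 72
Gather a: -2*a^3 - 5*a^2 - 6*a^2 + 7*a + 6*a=-2*a^3 - 11*a^2 + 13*a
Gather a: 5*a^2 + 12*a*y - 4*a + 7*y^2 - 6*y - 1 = 5*a^2 + a*(12*y - 4) + 7*y^2 - 6*y - 1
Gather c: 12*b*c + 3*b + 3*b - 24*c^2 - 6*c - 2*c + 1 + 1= 6*b - 24*c^2 + c*(12*b - 8) + 2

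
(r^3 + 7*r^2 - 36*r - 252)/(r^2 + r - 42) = r + 6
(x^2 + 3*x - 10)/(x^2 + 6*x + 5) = (x - 2)/(x + 1)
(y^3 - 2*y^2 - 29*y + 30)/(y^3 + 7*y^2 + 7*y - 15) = (y - 6)/(y + 3)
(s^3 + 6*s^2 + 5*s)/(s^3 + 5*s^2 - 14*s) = (s^2 + 6*s + 5)/(s^2 + 5*s - 14)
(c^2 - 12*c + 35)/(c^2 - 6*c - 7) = (c - 5)/(c + 1)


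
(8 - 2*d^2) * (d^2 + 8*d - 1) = -2*d^4 - 16*d^3 + 10*d^2 + 64*d - 8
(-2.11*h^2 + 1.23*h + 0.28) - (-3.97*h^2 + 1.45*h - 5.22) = 1.86*h^2 - 0.22*h + 5.5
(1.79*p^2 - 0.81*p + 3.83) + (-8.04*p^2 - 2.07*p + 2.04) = -6.25*p^2 - 2.88*p + 5.87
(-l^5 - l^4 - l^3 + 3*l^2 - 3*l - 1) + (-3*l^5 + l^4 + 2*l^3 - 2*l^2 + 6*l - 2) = -4*l^5 + l^3 + l^2 + 3*l - 3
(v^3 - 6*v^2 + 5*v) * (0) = 0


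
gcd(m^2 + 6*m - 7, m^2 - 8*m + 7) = m - 1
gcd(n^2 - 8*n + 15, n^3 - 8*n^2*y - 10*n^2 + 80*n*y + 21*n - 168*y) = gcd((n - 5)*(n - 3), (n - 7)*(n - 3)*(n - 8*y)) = n - 3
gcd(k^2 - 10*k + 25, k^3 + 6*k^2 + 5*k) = 1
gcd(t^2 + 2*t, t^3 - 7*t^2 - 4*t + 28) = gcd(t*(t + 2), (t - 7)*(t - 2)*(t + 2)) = t + 2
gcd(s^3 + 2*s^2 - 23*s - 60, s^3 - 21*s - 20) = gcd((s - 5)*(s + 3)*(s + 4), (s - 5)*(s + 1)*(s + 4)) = s^2 - s - 20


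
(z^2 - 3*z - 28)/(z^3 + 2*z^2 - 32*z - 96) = (z - 7)/(z^2 - 2*z - 24)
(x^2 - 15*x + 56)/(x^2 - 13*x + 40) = (x - 7)/(x - 5)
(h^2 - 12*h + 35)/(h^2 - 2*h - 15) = (h - 7)/(h + 3)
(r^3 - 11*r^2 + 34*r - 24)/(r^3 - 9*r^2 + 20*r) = (r^2 - 7*r + 6)/(r*(r - 5))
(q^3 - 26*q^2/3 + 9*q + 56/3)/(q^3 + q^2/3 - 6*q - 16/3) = (q - 7)/(q + 2)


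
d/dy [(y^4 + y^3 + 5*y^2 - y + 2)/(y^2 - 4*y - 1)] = (2*y^5 - 11*y^4 - 12*y^3 - 22*y^2 - 14*y + 9)/(y^4 - 8*y^3 + 14*y^2 + 8*y + 1)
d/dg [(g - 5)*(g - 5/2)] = 2*g - 15/2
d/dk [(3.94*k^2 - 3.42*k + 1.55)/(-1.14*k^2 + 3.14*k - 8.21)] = (8.4728*k^2 - 61.1608*k + 23.2112)/(1.2996*k^4 - 7.1592*k^3 + 28.5784*k^2 - 51.5588*k + 67.4041)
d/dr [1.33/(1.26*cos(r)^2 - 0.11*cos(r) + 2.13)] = (3.3516*cos(r) - 0.1463)*sin(r)/(1.26*cos(r)^2 - 0.11*cos(r) + 2.13)^2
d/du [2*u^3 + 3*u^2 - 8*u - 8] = 6*u^2 + 6*u - 8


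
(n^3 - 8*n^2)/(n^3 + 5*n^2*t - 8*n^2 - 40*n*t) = n/(n + 5*t)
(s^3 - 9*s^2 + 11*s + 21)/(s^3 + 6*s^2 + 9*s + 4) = (s^2 - 10*s + 21)/(s^2 + 5*s + 4)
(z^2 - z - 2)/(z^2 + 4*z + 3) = (z - 2)/(z + 3)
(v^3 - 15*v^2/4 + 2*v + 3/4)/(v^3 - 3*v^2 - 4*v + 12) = (4*v^2 - 3*v - 1)/(4*(v^2 - 4))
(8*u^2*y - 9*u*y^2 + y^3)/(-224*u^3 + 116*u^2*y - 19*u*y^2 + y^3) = y*(-u + y)/(28*u^2 - 11*u*y + y^2)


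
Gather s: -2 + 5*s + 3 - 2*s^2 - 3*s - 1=-2*s^2 + 2*s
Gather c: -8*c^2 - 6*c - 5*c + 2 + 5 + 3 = -8*c^2 - 11*c + 10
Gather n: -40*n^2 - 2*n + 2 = -40*n^2 - 2*n + 2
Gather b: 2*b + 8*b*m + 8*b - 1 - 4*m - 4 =b*(8*m + 10) - 4*m - 5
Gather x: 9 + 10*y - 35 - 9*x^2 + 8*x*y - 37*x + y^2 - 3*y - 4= -9*x^2 + x*(8*y - 37) + y^2 + 7*y - 30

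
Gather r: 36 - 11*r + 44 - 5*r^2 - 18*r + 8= -5*r^2 - 29*r + 88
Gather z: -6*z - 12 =-6*z - 12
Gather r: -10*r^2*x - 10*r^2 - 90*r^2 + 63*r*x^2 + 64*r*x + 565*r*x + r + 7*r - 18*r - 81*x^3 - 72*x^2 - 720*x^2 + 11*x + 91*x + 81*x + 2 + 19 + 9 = r^2*(-10*x - 100) + r*(63*x^2 + 629*x - 10) - 81*x^3 - 792*x^2 + 183*x + 30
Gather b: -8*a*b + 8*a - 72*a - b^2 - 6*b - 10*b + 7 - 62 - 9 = -64*a - b^2 + b*(-8*a - 16) - 64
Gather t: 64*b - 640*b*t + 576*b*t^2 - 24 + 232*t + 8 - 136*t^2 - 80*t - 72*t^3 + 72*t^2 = 64*b - 72*t^3 + t^2*(576*b - 64) + t*(152 - 640*b) - 16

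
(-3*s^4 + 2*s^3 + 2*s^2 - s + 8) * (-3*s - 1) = 9*s^5 - 3*s^4 - 8*s^3 + s^2 - 23*s - 8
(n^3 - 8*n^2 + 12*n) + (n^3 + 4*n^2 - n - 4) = 2*n^3 - 4*n^2 + 11*n - 4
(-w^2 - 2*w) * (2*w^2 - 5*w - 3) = -2*w^4 + w^3 + 13*w^2 + 6*w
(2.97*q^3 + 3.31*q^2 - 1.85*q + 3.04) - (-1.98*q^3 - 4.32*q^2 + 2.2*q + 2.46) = 4.95*q^3 + 7.63*q^2 - 4.05*q + 0.58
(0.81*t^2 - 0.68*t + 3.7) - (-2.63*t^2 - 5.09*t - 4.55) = 3.44*t^2 + 4.41*t + 8.25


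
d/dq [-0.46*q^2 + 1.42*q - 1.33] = 1.42 - 0.92*q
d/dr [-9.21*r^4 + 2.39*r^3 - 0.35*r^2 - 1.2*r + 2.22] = -36.84*r^3 + 7.17*r^2 - 0.7*r - 1.2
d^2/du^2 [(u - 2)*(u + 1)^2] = 6*u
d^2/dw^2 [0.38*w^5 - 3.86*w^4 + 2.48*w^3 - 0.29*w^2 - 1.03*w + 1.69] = 7.6*w^3 - 46.32*w^2 + 14.88*w - 0.58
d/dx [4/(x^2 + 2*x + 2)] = 8*(-x - 1)/(x^2 + 2*x + 2)^2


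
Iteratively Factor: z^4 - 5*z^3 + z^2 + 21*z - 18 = (z - 3)*(z^3 - 2*z^2 - 5*z + 6) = (z - 3)*(z - 1)*(z^2 - z - 6) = (z - 3)^2*(z - 1)*(z + 2)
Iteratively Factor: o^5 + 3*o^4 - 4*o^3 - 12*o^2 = (o - 2)*(o^4 + 5*o^3 + 6*o^2) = (o - 2)*(o + 2)*(o^3 + 3*o^2) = o*(o - 2)*(o + 2)*(o^2 + 3*o) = o^2*(o - 2)*(o + 2)*(o + 3)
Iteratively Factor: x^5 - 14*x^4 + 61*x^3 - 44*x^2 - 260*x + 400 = (x + 2)*(x^4 - 16*x^3 + 93*x^2 - 230*x + 200) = (x - 5)*(x + 2)*(x^3 - 11*x^2 + 38*x - 40) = (x - 5)*(x - 4)*(x + 2)*(x^2 - 7*x + 10) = (x - 5)*(x - 4)*(x - 2)*(x + 2)*(x - 5)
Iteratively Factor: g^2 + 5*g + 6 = (g + 3)*(g + 2)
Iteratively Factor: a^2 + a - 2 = (a + 2)*(a - 1)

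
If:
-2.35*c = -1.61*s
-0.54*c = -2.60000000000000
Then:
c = 4.81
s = 7.03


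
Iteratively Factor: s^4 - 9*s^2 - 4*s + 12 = (s + 2)*(s^3 - 2*s^2 - 5*s + 6) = (s - 3)*(s + 2)*(s^2 + s - 2) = (s - 3)*(s + 2)^2*(s - 1)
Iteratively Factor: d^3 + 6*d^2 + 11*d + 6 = (d + 1)*(d^2 + 5*d + 6) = (d + 1)*(d + 3)*(d + 2)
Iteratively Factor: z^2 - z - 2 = (z + 1)*(z - 2)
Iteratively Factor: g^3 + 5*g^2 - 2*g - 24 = (g + 4)*(g^2 + g - 6) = (g - 2)*(g + 4)*(g + 3)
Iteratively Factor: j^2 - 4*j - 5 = (j - 5)*(j + 1)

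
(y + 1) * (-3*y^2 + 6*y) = -3*y^3 + 3*y^2 + 6*y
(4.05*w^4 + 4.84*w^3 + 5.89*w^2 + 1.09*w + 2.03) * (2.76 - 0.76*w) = -3.078*w^5 + 7.4996*w^4 + 8.882*w^3 + 15.428*w^2 + 1.4656*w + 5.6028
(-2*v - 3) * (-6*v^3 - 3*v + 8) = 12*v^4 + 18*v^3 + 6*v^2 - 7*v - 24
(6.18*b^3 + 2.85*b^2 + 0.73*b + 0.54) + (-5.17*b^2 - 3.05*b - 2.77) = 6.18*b^3 - 2.32*b^2 - 2.32*b - 2.23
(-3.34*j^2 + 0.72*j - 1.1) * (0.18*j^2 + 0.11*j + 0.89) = -0.6012*j^4 - 0.2378*j^3 - 3.0914*j^2 + 0.5198*j - 0.979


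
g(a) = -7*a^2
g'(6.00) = -84.00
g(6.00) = -252.00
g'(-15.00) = 210.00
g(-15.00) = -1575.00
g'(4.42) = -61.88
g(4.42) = -136.75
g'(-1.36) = 19.04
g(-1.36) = -12.95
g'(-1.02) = 14.28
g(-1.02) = -7.28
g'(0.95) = -13.30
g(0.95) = -6.32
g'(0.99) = -13.86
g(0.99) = -6.86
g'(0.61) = -8.54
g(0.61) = -2.60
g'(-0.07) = 0.98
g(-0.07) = -0.03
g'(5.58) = -78.12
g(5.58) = -217.95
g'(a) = -14*a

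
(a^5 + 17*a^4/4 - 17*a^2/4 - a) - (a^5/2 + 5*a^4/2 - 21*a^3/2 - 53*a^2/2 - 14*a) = a^5/2 + 7*a^4/4 + 21*a^3/2 + 89*a^2/4 + 13*a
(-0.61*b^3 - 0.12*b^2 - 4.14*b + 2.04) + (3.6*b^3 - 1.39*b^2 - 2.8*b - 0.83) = 2.99*b^3 - 1.51*b^2 - 6.94*b + 1.21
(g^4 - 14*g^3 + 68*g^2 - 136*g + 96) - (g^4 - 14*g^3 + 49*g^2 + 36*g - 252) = 19*g^2 - 172*g + 348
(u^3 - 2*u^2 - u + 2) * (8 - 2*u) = -2*u^4 + 12*u^3 - 14*u^2 - 12*u + 16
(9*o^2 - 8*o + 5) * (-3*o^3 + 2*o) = -27*o^5 + 24*o^4 + 3*o^3 - 16*o^2 + 10*o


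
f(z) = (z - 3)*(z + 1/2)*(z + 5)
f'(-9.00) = 184.00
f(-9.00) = -408.00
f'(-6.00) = 64.00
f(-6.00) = -49.50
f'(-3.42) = 3.99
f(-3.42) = 29.62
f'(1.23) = -3.31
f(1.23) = -19.08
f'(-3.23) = 1.15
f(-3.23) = 30.10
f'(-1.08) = -15.90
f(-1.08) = 9.28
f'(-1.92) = -12.54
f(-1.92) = 21.52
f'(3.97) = 53.13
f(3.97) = 38.89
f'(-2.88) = -3.52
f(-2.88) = 29.67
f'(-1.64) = -14.13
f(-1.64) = 17.77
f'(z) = (z - 3)*(z + 1/2) + (z - 3)*(z + 5) + (z + 1/2)*(z + 5)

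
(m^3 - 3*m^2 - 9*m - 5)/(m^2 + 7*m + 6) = (m^2 - 4*m - 5)/(m + 6)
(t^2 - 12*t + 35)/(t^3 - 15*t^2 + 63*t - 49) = (t - 5)/(t^2 - 8*t + 7)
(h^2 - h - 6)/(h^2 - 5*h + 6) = (h + 2)/(h - 2)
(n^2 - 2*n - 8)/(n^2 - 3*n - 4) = (n + 2)/(n + 1)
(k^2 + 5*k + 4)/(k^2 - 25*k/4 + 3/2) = 4*(k^2 + 5*k + 4)/(4*k^2 - 25*k + 6)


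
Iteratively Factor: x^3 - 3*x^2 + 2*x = (x - 1)*(x^2 - 2*x) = x*(x - 1)*(x - 2)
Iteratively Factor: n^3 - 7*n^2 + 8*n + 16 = (n - 4)*(n^2 - 3*n - 4) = (n - 4)^2*(n + 1)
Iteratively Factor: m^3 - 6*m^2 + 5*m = (m - 5)*(m^2 - m) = (m - 5)*(m - 1)*(m)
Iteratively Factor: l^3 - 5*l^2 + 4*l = (l - 1)*(l^2 - 4*l) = l*(l - 1)*(l - 4)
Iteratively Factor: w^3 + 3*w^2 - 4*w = (w - 1)*(w^2 + 4*w) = w*(w - 1)*(w + 4)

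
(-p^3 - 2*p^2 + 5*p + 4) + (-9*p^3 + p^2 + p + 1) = -10*p^3 - p^2 + 6*p + 5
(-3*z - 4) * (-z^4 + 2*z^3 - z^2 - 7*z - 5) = 3*z^5 - 2*z^4 - 5*z^3 + 25*z^2 + 43*z + 20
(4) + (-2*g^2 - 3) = 1 - 2*g^2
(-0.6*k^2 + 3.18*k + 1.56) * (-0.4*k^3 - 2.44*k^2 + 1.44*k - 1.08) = 0.24*k^5 + 0.192*k^4 - 9.2472*k^3 + 1.4208*k^2 - 1.188*k - 1.6848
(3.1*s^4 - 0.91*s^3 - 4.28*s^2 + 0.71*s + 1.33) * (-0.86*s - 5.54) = -2.666*s^5 - 16.3914*s^4 + 8.7222*s^3 + 23.1006*s^2 - 5.0772*s - 7.3682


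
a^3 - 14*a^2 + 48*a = a*(a - 8)*(a - 6)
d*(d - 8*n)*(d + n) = d^3 - 7*d^2*n - 8*d*n^2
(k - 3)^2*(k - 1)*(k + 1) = k^4 - 6*k^3 + 8*k^2 + 6*k - 9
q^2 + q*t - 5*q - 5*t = (q - 5)*(q + t)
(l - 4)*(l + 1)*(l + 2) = l^3 - l^2 - 10*l - 8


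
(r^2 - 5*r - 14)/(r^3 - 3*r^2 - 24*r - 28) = 1/(r + 2)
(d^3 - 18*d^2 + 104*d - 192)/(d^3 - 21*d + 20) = (d^2 - 14*d + 48)/(d^2 + 4*d - 5)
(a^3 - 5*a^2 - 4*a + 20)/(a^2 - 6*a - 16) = (a^2 - 7*a + 10)/(a - 8)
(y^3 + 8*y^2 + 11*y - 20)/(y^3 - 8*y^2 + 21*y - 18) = (y^3 + 8*y^2 + 11*y - 20)/(y^3 - 8*y^2 + 21*y - 18)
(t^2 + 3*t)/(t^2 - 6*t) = (t + 3)/(t - 6)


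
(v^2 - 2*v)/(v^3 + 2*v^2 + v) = (v - 2)/(v^2 + 2*v + 1)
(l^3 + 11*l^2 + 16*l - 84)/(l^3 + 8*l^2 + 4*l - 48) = (l + 7)/(l + 4)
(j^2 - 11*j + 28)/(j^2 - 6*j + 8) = (j - 7)/(j - 2)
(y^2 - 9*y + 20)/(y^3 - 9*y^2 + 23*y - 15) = (y - 4)/(y^2 - 4*y + 3)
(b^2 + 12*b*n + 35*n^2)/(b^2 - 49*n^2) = (b + 5*n)/(b - 7*n)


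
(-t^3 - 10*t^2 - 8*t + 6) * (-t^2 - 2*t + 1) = t^5 + 12*t^4 + 27*t^3 - 20*t + 6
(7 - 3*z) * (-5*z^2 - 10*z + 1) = 15*z^3 - 5*z^2 - 73*z + 7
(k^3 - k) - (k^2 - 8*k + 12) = k^3 - k^2 + 7*k - 12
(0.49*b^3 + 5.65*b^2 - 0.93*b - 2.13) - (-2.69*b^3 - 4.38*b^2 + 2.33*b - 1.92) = 3.18*b^3 + 10.03*b^2 - 3.26*b - 0.21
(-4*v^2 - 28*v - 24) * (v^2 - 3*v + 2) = -4*v^4 - 16*v^3 + 52*v^2 + 16*v - 48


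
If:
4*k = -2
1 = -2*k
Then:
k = -1/2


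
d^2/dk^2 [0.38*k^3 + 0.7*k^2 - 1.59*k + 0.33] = 2.28*k + 1.4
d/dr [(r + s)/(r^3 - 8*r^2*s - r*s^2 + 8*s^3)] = (-2*r + 9*s)/(r^4 - 18*r^3*s + 97*r^2*s^2 - 144*r*s^3 + 64*s^4)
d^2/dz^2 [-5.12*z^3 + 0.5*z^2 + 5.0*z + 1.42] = 1.0 - 30.72*z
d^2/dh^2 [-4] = 0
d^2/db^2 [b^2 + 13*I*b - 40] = 2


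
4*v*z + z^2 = z*(4*v + z)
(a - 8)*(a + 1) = a^2 - 7*a - 8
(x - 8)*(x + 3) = x^2 - 5*x - 24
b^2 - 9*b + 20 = (b - 5)*(b - 4)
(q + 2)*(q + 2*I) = q^2 + 2*q + 2*I*q + 4*I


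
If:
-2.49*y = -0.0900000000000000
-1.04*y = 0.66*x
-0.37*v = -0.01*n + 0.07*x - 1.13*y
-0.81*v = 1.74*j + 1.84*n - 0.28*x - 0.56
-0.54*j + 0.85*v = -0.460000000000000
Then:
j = 1.01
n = -0.71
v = 0.10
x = -0.06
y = 0.04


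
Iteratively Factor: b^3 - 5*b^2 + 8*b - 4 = (b - 1)*(b^2 - 4*b + 4) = (b - 2)*(b - 1)*(b - 2)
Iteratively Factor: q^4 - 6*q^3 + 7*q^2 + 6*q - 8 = (q - 4)*(q^3 - 2*q^2 - q + 2) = (q - 4)*(q - 1)*(q^2 - q - 2) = (q - 4)*(q - 1)*(q + 1)*(q - 2)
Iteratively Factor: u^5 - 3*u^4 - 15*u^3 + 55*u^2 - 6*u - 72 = (u + 1)*(u^4 - 4*u^3 - 11*u^2 + 66*u - 72) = (u - 2)*(u + 1)*(u^3 - 2*u^2 - 15*u + 36) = (u - 2)*(u + 1)*(u + 4)*(u^2 - 6*u + 9) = (u - 3)*(u - 2)*(u + 1)*(u + 4)*(u - 3)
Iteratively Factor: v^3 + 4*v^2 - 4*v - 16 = (v - 2)*(v^2 + 6*v + 8) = (v - 2)*(v + 2)*(v + 4)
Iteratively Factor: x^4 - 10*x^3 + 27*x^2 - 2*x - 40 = (x + 1)*(x^3 - 11*x^2 + 38*x - 40) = (x - 4)*(x + 1)*(x^2 - 7*x + 10) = (x - 5)*(x - 4)*(x + 1)*(x - 2)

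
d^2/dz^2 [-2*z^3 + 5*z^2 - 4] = 10 - 12*z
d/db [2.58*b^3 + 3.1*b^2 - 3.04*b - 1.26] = 7.74*b^2 + 6.2*b - 3.04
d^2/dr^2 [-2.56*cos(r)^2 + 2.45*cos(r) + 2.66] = -2.45*cos(r) + 5.12*cos(2*r)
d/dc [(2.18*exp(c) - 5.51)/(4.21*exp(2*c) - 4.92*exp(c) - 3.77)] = (-9.1778*exp(2*c) + 46.3942*exp(c) - 35.3278)*exp(c)/(17.7241*exp(4*c) - 41.4264*exp(3*c) - 7.537*exp(2*c) + 37.0968*exp(c) + 14.2129)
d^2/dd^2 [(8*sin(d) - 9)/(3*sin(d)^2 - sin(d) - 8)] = (72*sin(d)^5 - 300*sin(d)^4 + 1089*sin(d)^3 - 451*sin(d)^2 - 730*sin(d) + 578)/(-3*sin(d)^2 + sin(d) + 8)^3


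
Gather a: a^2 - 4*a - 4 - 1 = a^2 - 4*a - 5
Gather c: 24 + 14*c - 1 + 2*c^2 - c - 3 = 2*c^2 + 13*c + 20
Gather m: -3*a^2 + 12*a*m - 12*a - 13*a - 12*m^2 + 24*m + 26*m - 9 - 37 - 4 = -3*a^2 - 25*a - 12*m^2 + m*(12*a + 50) - 50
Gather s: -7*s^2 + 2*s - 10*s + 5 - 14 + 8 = -7*s^2 - 8*s - 1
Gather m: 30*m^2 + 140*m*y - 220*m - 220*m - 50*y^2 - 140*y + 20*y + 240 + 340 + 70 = 30*m^2 + m*(140*y - 440) - 50*y^2 - 120*y + 650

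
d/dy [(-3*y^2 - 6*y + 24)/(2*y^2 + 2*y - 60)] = 3*(y^2 + 44*y + 52)/(2*(y^4 + 2*y^3 - 59*y^2 - 60*y + 900))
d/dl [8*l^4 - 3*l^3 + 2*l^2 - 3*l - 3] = 32*l^3 - 9*l^2 + 4*l - 3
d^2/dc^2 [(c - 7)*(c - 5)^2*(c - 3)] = 12*c^2 - 120*c + 292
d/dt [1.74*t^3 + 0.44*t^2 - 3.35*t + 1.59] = 5.22*t^2 + 0.88*t - 3.35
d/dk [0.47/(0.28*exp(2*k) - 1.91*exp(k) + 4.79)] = (0.8977 - 0.2632*exp(k))*exp(k)/(0.28*exp(2*k) - 1.91*exp(k) + 4.79)^2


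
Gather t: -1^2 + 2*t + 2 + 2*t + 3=4*t + 4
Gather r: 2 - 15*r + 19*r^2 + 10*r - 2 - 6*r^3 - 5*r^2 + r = -6*r^3 + 14*r^2 - 4*r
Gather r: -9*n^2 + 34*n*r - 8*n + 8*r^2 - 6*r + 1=-9*n^2 - 8*n + 8*r^2 + r*(34*n - 6) + 1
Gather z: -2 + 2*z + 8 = 2*z + 6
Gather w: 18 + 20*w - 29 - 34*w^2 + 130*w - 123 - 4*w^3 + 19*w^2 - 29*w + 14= -4*w^3 - 15*w^2 + 121*w - 120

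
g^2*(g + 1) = g^3 + g^2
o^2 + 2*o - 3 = (o - 1)*(o + 3)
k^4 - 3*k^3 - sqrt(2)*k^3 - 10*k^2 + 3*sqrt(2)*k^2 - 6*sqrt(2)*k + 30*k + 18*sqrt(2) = (k - 3)*(k - 3*sqrt(2))*(k + sqrt(2))^2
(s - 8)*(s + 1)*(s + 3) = s^3 - 4*s^2 - 29*s - 24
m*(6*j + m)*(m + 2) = 6*j*m^2 + 12*j*m + m^3 + 2*m^2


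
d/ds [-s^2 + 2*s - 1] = 2 - 2*s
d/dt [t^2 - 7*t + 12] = 2*t - 7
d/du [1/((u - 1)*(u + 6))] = (-2*u - 5)/(u^4 + 10*u^3 + 13*u^2 - 60*u + 36)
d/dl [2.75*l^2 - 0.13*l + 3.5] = 5.5*l - 0.13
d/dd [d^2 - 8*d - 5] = 2*d - 8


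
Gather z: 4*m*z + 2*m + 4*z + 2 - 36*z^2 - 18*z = 2*m - 36*z^2 + z*(4*m - 14) + 2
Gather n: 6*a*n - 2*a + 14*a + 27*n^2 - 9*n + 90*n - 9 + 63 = 12*a + 27*n^2 + n*(6*a + 81) + 54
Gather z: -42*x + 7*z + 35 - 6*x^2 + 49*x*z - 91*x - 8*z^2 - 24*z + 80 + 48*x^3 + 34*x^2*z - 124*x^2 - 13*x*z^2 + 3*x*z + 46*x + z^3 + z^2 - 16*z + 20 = 48*x^3 - 130*x^2 - 87*x + z^3 + z^2*(-13*x - 7) + z*(34*x^2 + 52*x - 33) + 135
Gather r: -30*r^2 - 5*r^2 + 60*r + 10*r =-35*r^2 + 70*r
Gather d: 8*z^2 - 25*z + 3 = 8*z^2 - 25*z + 3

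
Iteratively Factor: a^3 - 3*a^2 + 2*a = (a - 2)*(a^2 - a) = (a - 2)*(a - 1)*(a)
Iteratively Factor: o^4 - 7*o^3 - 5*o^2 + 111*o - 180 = (o - 3)*(o^3 - 4*o^2 - 17*o + 60) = (o - 3)^2*(o^2 - o - 20) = (o - 5)*(o - 3)^2*(o + 4)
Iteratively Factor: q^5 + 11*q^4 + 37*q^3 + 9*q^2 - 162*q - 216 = (q - 2)*(q^4 + 13*q^3 + 63*q^2 + 135*q + 108) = (q - 2)*(q + 4)*(q^3 + 9*q^2 + 27*q + 27) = (q - 2)*(q + 3)*(q + 4)*(q^2 + 6*q + 9) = (q - 2)*(q + 3)^2*(q + 4)*(q + 3)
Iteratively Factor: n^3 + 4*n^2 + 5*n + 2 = (n + 1)*(n^2 + 3*n + 2) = (n + 1)^2*(n + 2)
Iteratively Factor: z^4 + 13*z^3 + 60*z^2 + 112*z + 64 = (z + 1)*(z^3 + 12*z^2 + 48*z + 64) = (z + 1)*(z + 4)*(z^2 + 8*z + 16) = (z + 1)*(z + 4)^2*(z + 4)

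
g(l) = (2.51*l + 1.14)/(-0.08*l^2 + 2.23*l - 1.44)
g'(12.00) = 0.13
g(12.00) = 2.27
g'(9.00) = 0.08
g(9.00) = 1.95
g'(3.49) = -0.11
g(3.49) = 1.84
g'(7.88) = 0.06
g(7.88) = 1.87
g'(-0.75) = -0.62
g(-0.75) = 0.24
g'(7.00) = 0.05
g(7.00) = 1.83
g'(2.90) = -0.21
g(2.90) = 1.93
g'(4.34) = -0.03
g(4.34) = 1.79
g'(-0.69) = -0.68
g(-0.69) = 0.20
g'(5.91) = 0.02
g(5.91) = 1.79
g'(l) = (0.16*l - 2.23)*(2.51*l + 1.14)/(-0.08*l^2 + 2.23*l - 1.44)^2 + 2.51/(-0.08*l^2 + 2.23*l - 1.44) = (0.2008*l^2 + 0.1824*l - 6.1566)/(0.0064*l^4 - 0.3568*l^3 + 5.2033*l^2 - 6.4224*l + 2.0736)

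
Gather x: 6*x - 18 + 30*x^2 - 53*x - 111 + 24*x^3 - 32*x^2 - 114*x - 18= 24*x^3 - 2*x^2 - 161*x - 147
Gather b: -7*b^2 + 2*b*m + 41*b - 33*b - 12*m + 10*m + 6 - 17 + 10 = -7*b^2 + b*(2*m + 8) - 2*m - 1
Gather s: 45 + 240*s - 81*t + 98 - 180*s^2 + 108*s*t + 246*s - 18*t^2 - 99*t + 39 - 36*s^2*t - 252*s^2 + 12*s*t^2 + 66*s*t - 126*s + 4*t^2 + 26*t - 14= s^2*(-36*t - 432) + s*(12*t^2 + 174*t + 360) - 14*t^2 - 154*t + 168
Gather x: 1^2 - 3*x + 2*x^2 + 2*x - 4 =2*x^2 - x - 3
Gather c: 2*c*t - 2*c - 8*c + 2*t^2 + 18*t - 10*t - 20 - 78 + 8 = c*(2*t - 10) + 2*t^2 + 8*t - 90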